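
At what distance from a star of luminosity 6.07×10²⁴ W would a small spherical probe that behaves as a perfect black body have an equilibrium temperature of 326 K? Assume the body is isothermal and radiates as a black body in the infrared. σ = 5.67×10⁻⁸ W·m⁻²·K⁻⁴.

d ≈ 1.37×10¹⁰ m

For an isothermal black-emitting sphere, (1−a)S·πr² = σ·4πr²·T⁴ ⇒ S = 4σT⁴/(1−a).
S = 4·5.67×10⁻⁸·(326)⁴/1.00 = 2562 W/m².
Flux falls as S = L/(4πd²), so d = √(L/(4πS)) = √(6.07×10²⁴/(4π·2562)).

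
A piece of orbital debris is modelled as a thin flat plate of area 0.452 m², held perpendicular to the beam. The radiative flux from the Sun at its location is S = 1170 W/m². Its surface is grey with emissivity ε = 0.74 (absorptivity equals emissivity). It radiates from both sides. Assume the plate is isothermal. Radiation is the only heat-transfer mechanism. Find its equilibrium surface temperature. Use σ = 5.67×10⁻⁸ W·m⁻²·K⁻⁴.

At equilibrium, absorbed power = emitted power.
Absorbing cross-section = A = 0.4520 m²; emitting surface = 2A = 0.9040 m² (ratio 2).
εS·A_cross = εσ·A_surf·T⁴  ⇒  T⁴ = S/(2σ)   (ε cancels).
T⁴ = 1170/(2·5.67×10⁻⁸) = 1.032×10¹⁰ K⁴.
T = (1.032×10¹⁰)^(1/4).

T ≈ 319 K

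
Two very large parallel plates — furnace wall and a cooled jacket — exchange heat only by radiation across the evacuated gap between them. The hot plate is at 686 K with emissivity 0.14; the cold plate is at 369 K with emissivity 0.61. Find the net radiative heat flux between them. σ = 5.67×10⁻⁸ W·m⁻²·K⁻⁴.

For two infinite grey parallel plates, q = σ(T₁⁴ − T₂⁴)/(1/ε₁ + 1/ε₂ − 1).
T₁⁴ − T₂⁴ = 2.215×10¹¹ − 1.854×10¹⁰ = 2.029×10¹¹ K⁴.
1/ε₁ + 1/ε₂ − 1 = 7.143 + 1.639 − 1 = 7.782.
q = 5.67×10⁻⁸ × 2.029×10¹¹ / 7.782.

q ≈ 1480 W/m²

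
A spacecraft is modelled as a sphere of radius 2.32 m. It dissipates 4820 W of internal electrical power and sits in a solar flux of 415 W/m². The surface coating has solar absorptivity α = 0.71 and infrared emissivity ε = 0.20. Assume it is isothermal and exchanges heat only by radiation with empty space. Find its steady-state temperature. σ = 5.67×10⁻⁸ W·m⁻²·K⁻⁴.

T ≈ 336 K

At steady state, absorbed solar power + internal power = radiated power.
Absorbed: α·S·A_cross = 0.71·415·16.91 = 4982 W (cross-section πr²).
Total input = 4982 + 4820 = 9802 W.
Radiated: εσ·A_surf·T⁴ with A_surf = 4πr² = 67.64 m².
T⁴ = 9802/(0.20·5.67×10⁻⁸·67.64) = 1.278×10¹⁰ K⁴.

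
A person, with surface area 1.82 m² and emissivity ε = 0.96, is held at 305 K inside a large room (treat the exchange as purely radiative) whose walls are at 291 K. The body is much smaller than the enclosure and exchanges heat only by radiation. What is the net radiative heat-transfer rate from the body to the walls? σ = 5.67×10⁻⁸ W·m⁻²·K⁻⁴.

For a small grey body in a large enclosure: P_net = εσA(T_body⁴ − T_wall⁴).
A = 1.82 m²; T_body⁴ − T_wall⁴ = 8.654×10⁹ − 7.171×10⁹ = 1.483×10⁹ K⁴.
|P_net| = 0.96·5.67×10⁻⁸·1.820·1.483×10⁹.

P_net ≈ 147 W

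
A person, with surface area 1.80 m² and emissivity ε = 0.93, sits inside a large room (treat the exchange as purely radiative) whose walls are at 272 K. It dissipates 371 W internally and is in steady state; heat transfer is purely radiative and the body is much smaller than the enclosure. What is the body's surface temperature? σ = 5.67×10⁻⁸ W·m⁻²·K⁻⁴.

T ≈ 311 K

For a small grey body in a large enclosure, net radiated power = εσA(T⁴ − T_w⁴).
Steady state: P = εσA(T⁴ − T_w⁴) with A = 1.80 m².
T⁴ = P/(εσA) + T_w⁴ = 371/(0.93·5.67×10⁻⁸·1.800) + (272)⁴
    = 3.909×10⁹ + 5.474×10⁹ = 9.382×10⁹ K⁴.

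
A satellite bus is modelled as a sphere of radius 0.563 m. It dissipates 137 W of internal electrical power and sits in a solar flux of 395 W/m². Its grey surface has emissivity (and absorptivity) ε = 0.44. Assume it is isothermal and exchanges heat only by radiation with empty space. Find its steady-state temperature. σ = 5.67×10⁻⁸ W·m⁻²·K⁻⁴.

At steady state, absorbed solar power + internal power = radiated power.
Absorbed: α·S·A_cross = 0.44·395·0.9958 = 173.1 W (cross-section πr²).
Total input = 173.1 + 137 = 310.1 W.
Radiated: εσ·A_surf·T⁴ with A_surf = 4πr² = 3.983 m².
T⁴ = 310.1/(0.44·5.67×10⁻⁸·3.983) = 3.120×10⁹ K⁴.

T ≈ 236 K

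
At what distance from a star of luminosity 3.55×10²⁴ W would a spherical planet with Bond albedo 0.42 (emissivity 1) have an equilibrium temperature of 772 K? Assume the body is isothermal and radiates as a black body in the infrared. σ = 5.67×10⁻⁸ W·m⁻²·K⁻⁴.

For an isothermal black-emitting sphere, (1−a)S·πr² = σ·4πr²·T⁴ ⇒ S = 4σT⁴/(1−a).
S = 4·5.67×10⁻⁸·(772)⁴/0.580 = 1.389×10⁵ W/m².
Flux falls as S = L/(4πd²), so d = √(L/(4πS)) = √(3.55×10²⁴/(4π·1.389×10⁵)).

d ≈ 1.43×10⁹ m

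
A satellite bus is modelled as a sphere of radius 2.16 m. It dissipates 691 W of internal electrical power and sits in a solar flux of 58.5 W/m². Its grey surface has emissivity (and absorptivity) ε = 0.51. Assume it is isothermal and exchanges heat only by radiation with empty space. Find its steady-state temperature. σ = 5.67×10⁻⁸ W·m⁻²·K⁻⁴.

T ≈ 161 K

At steady state, absorbed solar power + internal power = radiated power.
Absorbed: α·S·A_cross = 0.51·58.5·14.66 = 437.3 W (cross-section πr²).
Total input = 437.3 + 691 = 1128 W.
Radiated: εσ·A_surf·T⁴ with A_surf = 4πr² = 58.63 m².
T⁴ = 1128/(0.51·5.67×10⁻⁸·58.63) = 6.655×10⁸ K⁴.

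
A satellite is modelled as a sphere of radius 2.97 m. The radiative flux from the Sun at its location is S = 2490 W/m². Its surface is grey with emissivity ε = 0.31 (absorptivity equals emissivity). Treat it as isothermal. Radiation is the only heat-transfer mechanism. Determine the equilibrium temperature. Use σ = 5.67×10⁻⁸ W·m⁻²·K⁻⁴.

T ≈ 324 K

At equilibrium, absorbed power = emitted power.
Absorbing cross-section = πr² = 27.71 m²; emitting surface = 4πr² = 110.8 m² (ratio 4).
εS·A_cross = εσ·A_surf·T⁴  ⇒  T⁴ = S/(4σ)   (ε cancels).
T⁴ = 2490/(4·5.67×10⁻⁸) = 1.098×10¹⁰ K⁴.
T = (1.098×10¹⁰)^(1/4).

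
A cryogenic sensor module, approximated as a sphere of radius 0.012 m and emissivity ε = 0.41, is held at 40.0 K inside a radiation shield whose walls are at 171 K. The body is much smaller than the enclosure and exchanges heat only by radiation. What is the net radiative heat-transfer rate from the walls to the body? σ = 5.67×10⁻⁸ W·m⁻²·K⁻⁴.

For a small grey body in a large enclosure: P_net = εσA(T_body⁴ − T_wall⁴).
A = 4πr² = 0.001810 m²; T_body⁴ − T_wall⁴ = 2.560×10⁶ − 8.550×10⁸ = -8.525×10⁸ K⁴.
|P_net| = 0.41·5.67×10⁻⁸·0.001810·8.525×10⁸.

P_net ≈ 0.0359 W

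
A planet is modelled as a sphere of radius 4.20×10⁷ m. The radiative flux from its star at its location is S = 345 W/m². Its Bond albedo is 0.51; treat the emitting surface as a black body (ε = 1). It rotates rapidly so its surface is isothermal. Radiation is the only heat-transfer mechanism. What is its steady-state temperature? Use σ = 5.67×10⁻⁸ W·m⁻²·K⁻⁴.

T ≈ 165 K

At equilibrium, absorbed power = emitted power.
Absorbing cross-section = πr² = 5.542×10¹⁵ m²; emitting surface = 4πr² = 2.217×10¹⁶ m² (ratio 4).
(1−a)S·A_cross = εσ·A_surf·T⁴  ⇒  T⁴ = (1−a)S/(4σ).
T⁴ = 0.490·345/(4·5.67×10⁻⁸) = 7.454×10⁸ K⁴.
T = (7.454×10⁸)^(1/4).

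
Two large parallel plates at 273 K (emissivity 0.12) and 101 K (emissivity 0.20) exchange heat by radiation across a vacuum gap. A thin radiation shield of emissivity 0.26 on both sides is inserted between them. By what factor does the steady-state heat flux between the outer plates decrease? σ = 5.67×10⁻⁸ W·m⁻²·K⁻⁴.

factor ≈ 1.54

Without shield: q₀ = σΔ(T⁴)/(1/ε₁+1/ε₂−1) with denominator 12.33.
With shield the two gaps are in series; the resistances add: (1/ε₁+1/ε_s−1)+(1/ε_s+1/ε₂−1) = 11.18+7.846 = 19.03.
Heat-flux ratio q₀/q = 19.03/12.33.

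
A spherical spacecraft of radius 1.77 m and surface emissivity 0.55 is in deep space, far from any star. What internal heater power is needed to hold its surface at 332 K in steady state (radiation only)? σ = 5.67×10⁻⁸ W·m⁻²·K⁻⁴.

P ≈ 14900 W

P = εσ·4πr²·T⁴.
4πr² = 39.37 m²; T⁴ = 1.215×10¹⁰ K⁴.
P = 0.55·5.67×10⁻⁸·39.37·1.215×10¹⁰.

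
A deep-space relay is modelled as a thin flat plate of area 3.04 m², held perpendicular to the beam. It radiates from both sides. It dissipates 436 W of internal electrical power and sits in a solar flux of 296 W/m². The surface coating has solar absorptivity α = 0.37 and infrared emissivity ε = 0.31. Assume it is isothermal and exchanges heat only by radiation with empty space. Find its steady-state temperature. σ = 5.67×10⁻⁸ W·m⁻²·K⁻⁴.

T ≈ 291 K

At steady state, absorbed solar power + internal power = radiated power.
Absorbed: α·S·A_cross = 0.37·296·3.040 = 332.9 W (cross-section A).
Total input = 332.9 + 436 = 768.9 W.
Radiated: εσ·A_surf·T⁴ with A_surf = 2A = 6.080 m².
T⁴ = 768.9/(0.31·5.67×10⁻⁸·6.080) = 7.195×10⁹ K⁴.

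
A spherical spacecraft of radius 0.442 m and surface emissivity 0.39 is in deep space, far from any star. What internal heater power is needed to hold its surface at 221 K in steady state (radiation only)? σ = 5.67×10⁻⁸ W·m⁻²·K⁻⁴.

P = εσ·4πr²·T⁴.
4πr² = 2.455 m²; T⁴ = 2.385×10⁹ K⁴.
P = 0.39·5.67×10⁻⁸·2.455·2.385×10⁹.

P ≈ 130 W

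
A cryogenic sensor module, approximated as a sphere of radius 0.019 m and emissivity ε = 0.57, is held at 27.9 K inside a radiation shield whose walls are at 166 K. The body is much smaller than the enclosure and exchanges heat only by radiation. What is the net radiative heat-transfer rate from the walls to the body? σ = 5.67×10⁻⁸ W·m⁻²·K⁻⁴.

P_net ≈ 0.111 W

For a small grey body in a large enclosure: P_net = εσA(T_body⁴ − T_wall⁴).
A = 4πr² = 0.004536 m²; T_body⁴ − T_wall⁴ = 6.059×10⁵ − 7.593×10⁸ = -7.587×10⁸ K⁴.
|P_net| = 0.57·5.67×10⁻⁸·0.004536·7.587×10⁸.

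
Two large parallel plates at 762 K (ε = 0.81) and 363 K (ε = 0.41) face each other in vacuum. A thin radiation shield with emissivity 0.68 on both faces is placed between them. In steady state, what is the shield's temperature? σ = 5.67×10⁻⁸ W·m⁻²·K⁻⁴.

T_s ≈ 684 K

In steady state the net flux on the hot side equals that on the cold side.
σ(T₁⁴−T_s⁴)/D₁ = σ(T_s⁴−T₂⁴)/D₂, with D₁ = 1/ε₁+1/ε_s−1 = 1.705, D₂ = 1/ε_s+1/ε₂−1 = 2.910.
Solve for T_s⁴: T_s⁴ = (D₂·T₁⁴ + D₁·T₂⁴)/(D₁+D₂) = 2.190×10¹¹ K⁴.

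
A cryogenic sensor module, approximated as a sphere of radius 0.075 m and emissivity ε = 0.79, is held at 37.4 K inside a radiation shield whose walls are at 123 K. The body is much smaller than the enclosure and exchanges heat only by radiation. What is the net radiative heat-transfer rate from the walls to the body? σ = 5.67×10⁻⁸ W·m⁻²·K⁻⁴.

For a small grey body in a large enclosure: P_net = εσA(T_body⁴ − T_wall⁴).
A = 4πr² = 0.07069 m²; T_body⁴ − T_wall⁴ = 1.957×10⁶ − 2.289×10⁸ = -2.269×10⁸ K⁴.
|P_net| = 0.79·5.67×10⁻⁸·0.07069·2.269×10⁸.

P_net ≈ 0.719 W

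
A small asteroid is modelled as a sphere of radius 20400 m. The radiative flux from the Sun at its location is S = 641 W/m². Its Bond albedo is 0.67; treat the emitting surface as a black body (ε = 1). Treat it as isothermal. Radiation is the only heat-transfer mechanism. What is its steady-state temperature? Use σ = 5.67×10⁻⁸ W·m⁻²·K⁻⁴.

T ≈ 175 K

At equilibrium, absorbed power = emitted power.
Absorbing cross-section = πr² = 1.307×10⁹ m²; emitting surface = 4πr² = 5.230×10⁹ m² (ratio 4).
(1−a)S·A_cross = εσ·A_surf·T⁴  ⇒  T⁴ = (1−a)S/(4σ).
T⁴ = 0.330·641/(4·5.67×10⁻⁸) = 9.327×10⁸ K⁴.
T = (9.327×10⁸)^(1/4).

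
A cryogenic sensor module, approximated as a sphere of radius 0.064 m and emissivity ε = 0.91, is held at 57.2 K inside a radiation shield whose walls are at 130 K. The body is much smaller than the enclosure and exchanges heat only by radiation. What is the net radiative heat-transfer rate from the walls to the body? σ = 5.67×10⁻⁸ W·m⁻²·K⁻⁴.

P_net ≈ 0.730 W

For a small grey body in a large enclosure: P_net = εσA(T_body⁴ − T_wall⁴).
A = 4πr² = 0.05147 m²; T_body⁴ − T_wall⁴ = 1.070×10⁷ − 2.856×10⁸ = -2.749×10⁸ K⁴.
|P_net| = 0.91·5.67×10⁻⁸·0.05147·2.749×10⁸.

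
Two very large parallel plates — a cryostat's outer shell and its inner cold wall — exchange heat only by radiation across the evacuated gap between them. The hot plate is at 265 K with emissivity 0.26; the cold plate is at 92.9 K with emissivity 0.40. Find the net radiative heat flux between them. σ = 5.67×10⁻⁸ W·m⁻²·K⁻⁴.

q ≈ 51.5 W/m²

For two infinite grey parallel plates, q = σ(T₁⁴ − T₂⁴)/(1/ε₁ + 1/ε₂ − 1).
T₁⁴ − T₂⁴ = 4.932×10⁹ − 7.448×10⁷ = 4.857×10⁹ K⁴.
1/ε₁ + 1/ε₂ − 1 = 3.846 + 2.500 − 1 = 5.346.
q = 5.67×10⁻⁸ × 4.857×10⁹ / 5.346.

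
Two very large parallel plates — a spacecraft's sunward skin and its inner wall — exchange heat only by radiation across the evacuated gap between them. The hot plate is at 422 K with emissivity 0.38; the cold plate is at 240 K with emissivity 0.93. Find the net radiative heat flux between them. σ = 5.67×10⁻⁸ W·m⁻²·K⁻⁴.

q ≈ 595 W/m²

For two infinite grey parallel plates, q = σ(T₁⁴ − T₂⁴)/(1/ε₁ + 1/ε₂ − 1).
T₁⁴ − T₂⁴ = 3.171×10¹⁰ − 3.318×10⁹ = 2.840×10¹⁰ K⁴.
1/ε₁ + 1/ε₂ − 1 = 2.632 + 1.075 − 1 = 2.707.
q = 5.67×10⁻⁸ × 2.840×10¹⁰ / 2.707.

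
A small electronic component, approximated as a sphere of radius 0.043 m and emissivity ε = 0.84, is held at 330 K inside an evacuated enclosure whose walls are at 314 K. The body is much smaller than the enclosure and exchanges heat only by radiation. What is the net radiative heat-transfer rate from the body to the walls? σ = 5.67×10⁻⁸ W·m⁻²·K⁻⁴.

For a small grey body in a large enclosure: P_net = εσA(T_body⁴ − T_wall⁴).
A = 4πr² = 0.02324 m²; T_body⁴ − T_wall⁴ = 1.186×10¹⁰ − 9.721×10⁹ = 2.138×10⁹ K⁴.
|P_net| = 0.84·5.67×10⁻⁸·0.02324·2.138×10⁹.

P_net ≈ 2.37 W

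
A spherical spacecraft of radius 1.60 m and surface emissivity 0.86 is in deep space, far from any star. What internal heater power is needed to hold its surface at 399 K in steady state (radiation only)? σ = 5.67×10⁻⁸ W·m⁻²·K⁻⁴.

P ≈ 39800 W

P = εσ·4πr²·T⁴.
4πr² = 32.17 m²; T⁴ = 2.534×10¹⁰ K⁴.
P = 0.86·5.67×10⁻⁸·32.17·2.534×10¹⁰.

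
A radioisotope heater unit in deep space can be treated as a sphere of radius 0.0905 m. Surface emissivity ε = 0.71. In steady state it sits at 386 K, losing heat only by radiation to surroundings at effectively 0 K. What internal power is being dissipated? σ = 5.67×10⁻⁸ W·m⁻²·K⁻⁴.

P ≈ 92.0 W

Steady state: P = εσA T⁴.
A = 4πr² = 0.1029 m²; T⁴ = (386)⁴ = 2.220×10¹⁰ K⁴.
P = 0.71 × 5.67×10⁻⁸ × 0.1029 × 2.220×10¹⁰.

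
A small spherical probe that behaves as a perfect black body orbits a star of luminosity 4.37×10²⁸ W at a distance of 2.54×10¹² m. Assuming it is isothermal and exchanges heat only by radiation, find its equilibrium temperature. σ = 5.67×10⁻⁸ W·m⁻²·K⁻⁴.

First find the stellar flux at distance d: S = L/(4πd²) = 4.37×10²⁸/(4π·(2.54×10¹²)²) = 539.0 W/m².
For an isothermal sphere, absorbed (1−a)S·πr² = emitted σ·4πr²·T⁴, so T⁴ = (1−a)S/(4σ).
T⁴ = 1.00·539.0/(4·5.67×10⁻⁸) = 2.377×10⁹ K⁴.

T ≈ 221 K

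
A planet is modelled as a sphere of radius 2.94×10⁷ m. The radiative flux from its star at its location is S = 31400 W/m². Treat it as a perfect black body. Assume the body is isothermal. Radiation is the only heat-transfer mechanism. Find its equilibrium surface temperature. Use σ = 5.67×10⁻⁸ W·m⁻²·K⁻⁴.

T ≈ 610 K

At equilibrium, absorbed power = emitted power.
Absorbing cross-section = πr² = 2.715×10¹⁵ m²; emitting surface = 4πr² = 1.086×10¹⁶ m² (ratio 4).
S·A_cross = εσ·A_surf·T⁴  ⇒  T⁴ = S/(4σ).
T⁴ = 1.00·31400/(4·5.67×10⁻⁸) = 1.384×10¹¹ K⁴.
T = (1.384×10¹¹)^(1/4).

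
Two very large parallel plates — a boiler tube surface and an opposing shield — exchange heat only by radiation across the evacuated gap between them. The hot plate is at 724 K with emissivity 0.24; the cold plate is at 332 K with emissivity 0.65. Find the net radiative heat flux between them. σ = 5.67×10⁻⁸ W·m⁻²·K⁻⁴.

q ≈ 3160 W/m²

For two infinite grey parallel plates, q = σ(T₁⁴ − T₂⁴)/(1/ε₁ + 1/ε₂ − 1).
T₁⁴ − T₂⁴ = 2.748×10¹¹ − 1.215×10¹⁰ = 2.626×10¹¹ K⁴.
1/ε₁ + 1/ε₂ − 1 = 4.167 + 1.538 − 1 = 4.705.
q = 5.67×10⁻⁸ × 2.626×10¹¹ / 4.705.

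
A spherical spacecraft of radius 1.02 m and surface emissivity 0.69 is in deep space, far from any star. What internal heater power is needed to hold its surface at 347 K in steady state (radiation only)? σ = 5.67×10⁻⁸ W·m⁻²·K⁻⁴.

P ≈ 7420 W

P = εσ·4πr²·T⁴.
4πr² = 13.07 m²; T⁴ = 1.450×10¹⁰ K⁴.
P = 0.69·5.67×10⁻⁸·13.07·1.450×10¹⁰.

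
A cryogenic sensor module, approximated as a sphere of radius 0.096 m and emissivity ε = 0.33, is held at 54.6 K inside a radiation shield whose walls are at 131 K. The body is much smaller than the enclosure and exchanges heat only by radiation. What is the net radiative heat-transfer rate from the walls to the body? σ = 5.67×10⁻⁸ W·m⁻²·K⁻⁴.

For a small grey body in a large enclosure: P_net = εσA(T_body⁴ − T_wall⁴).
A = 4πr² = 0.1158 m²; T_body⁴ − T_wall⁴ = 8.887×10⁶ − 2.945×10⁸ = -2.856×10⁸ K⁴.
|P_net| = 0.33·5.67×10⁻⁸·0.1158·2.856×10⁸.

P_net ≈ 0.619 W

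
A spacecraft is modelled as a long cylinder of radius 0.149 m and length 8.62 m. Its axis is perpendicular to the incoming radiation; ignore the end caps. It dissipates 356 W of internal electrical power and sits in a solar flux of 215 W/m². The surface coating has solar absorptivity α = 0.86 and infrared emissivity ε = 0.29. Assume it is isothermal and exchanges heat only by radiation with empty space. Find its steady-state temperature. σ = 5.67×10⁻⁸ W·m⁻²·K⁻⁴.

At steady state, absorbed solar power + internal power = radiated power.
Absorbed: α·S·A_cross = 0.86·215·2.569 = 475.0 W (cross-section 2rL).
Total input = 475.0 + 356 = 831.0 W.
Radiated: εσ·A_surf·T⁴ with A_surf = 2πrL = 8.070 m².
T⁴ = 831.0/(0.29·5.67×10⁻⁸·8.070) = 6.262×10⁹ K⁴.

T ≈ 281 K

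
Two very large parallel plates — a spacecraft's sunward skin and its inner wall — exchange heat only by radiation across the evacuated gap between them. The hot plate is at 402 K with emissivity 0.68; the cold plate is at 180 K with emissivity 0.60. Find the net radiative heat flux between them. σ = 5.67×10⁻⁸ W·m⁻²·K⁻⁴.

q ≈ 665 W/m²

For two infinite grey parallel plates, q = σ(T₁⁴ − T₂⁴)/(1/ε₁ + 1/ε₂ − 1).
T₁⁴ − T₂⁴ = 2.612×10¹⁰ − 1.050×10⁹ = 2.507×10¹⁰ K⁴.
1/ε₁ + 1/ε₂ − 1 = 1.471 + 1.667 − 1 = 2.137.
q = 5.67×10⁻⁸ × 2.507×10¹⁰ / 2.137.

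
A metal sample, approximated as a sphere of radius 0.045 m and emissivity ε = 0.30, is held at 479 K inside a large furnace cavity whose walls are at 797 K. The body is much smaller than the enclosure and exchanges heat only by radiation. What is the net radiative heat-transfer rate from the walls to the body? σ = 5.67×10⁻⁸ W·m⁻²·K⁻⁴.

P_net ≈ 152 W

For a small grey body in a large enclosure: P_net = εσA(T_body⁴ − T_wall⁴).
A = 4πr² = 0.02545 m²; T_body⁴ − T_wall⁴ = 5.264×10¹⁰ − 4.035×10¹¹ = -3.508×10¹¹ K⁴.
|P_net| = 0.30·5.67×10⁻⁸·0.02545·3.508×10¹¹.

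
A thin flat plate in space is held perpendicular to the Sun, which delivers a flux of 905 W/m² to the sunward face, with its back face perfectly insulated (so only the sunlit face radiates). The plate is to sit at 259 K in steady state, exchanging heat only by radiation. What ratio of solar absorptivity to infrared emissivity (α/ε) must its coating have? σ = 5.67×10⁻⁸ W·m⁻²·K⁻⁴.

α/ε ≈ 0.282

Balance: αS·A = εσ·1A·T⁴ ⇒ α/ε = σT⁴/S.
α/ε = 5.67×10⁻⁸·(259)⁴/905 = 5.67×10⁻⁸·4.500×10⁹/905.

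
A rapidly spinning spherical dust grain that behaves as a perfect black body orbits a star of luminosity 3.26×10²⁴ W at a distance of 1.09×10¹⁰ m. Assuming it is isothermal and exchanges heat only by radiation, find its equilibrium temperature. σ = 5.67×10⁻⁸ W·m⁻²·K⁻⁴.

T ≈ 313 K

First find the stellar flux at distance d: S = L/(4πd²) = 3.26×10²⁴/(4π·(1.09×10¹⁰)²) = 2184 W/m².
For an isothermal sphere, absorbed (1−a)S·πr² = emitted σ·4πr²·T⁴, so T⁴ = (1−a)S/(4σ).
T⁴ = 1.00·2184/(4·5.67×10⁻⁸) = 9.627×10⁹ K⁴.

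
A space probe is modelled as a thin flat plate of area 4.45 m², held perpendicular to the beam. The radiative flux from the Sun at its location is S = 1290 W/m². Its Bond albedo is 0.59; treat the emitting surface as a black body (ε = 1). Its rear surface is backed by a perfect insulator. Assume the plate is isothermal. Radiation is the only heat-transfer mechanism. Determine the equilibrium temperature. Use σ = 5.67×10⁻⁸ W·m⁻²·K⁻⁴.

At equilibrium, absorbed power = emitted power.
Absorbing cross-section = A = 4.450 m²; emitting surface = A = 4.450 m² (ratio 1).
(1−a)S·A_cross = εσ·A_surf·T⁴  ⇒  T⁴ = (1−a)S/(1σ).
T⁴ = 0.410·1290/(1·5.67×10⁻⁸) = 9.328×10⁹ K⁴.
T = (9.328×10⁹)^(1/4).

T ≈ 311 K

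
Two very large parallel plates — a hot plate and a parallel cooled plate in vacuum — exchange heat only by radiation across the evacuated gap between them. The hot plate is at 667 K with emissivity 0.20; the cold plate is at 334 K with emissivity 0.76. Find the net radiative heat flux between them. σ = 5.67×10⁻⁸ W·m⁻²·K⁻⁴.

q ≈ 1980 W/m²

For two infinite grey parallel plates, q = σ(T₁⁴ − T₂⁴)/(1/ε₁ + 1/ε₂ − 1).
T₁⁴ − T₂⁴ = 1.979×10¹¹ − 1.244×10¹⁰ = 1.855×10¹¹ K⁴.
1/ε₁ + 1/ε₂ − 1 = 5.000 + 1.316 − 1 = 5.316.
q = 5.67×10⁻⁸ × 1.855×10¹¹ / 5.316.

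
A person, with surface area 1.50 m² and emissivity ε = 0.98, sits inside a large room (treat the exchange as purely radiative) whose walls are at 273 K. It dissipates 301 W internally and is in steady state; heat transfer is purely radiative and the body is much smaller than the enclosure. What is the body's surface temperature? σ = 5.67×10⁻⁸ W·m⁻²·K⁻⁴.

T ≈ 309 K

For a small grey body in a large enclosure, net radiated power = εσA(T⁴ − T_w⁴).
Steady state: P = εσA(T⁴ − T_w⁴) with A = 1.50 m².
T⁴ = P/(εσA) + T_w⁴ = 301/(0.98·5.67×10⁻⁸·1.500) + (273)⁴
    = 3.611×10⁹ + 5.555×10⁹ = 9.166×10⁹ K⁴.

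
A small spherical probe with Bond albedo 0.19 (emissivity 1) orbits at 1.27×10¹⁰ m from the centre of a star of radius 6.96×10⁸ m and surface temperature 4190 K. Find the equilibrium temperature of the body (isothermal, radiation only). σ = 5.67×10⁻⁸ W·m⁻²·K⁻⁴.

The star's surface emits σT_*⁴; at distance d the flux is S = σT_*⁴(R_*/d)².
S = 5.67×10⁻⁸·(4190)⁴·(6.96×10⁸/1.27×10¹⁰)² = 52490 W/m².
For an isothermal sphere T⁴ = (1−a)S/(4σ) = 1.875×10¹¹ K⁴.

T ≈ 658 K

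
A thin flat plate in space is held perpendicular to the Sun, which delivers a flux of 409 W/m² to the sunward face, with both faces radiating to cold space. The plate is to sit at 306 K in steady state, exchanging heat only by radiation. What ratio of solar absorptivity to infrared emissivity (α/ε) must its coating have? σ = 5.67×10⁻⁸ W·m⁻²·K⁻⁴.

α/ε ≈ 2.43

Balance: αS·A = εσ·2A·T⁴ ⇒ α/ε = 2σT⁴/S.
α/ε = 2·5.67×10⁻⁸·(306)⁴/409 = 2·5.67×10⁻⁸·8.768×10⁹/409.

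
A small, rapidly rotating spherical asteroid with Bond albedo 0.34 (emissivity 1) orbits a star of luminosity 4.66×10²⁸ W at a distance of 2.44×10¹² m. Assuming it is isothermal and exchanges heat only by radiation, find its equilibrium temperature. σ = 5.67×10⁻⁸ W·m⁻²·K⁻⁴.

First find the stellar flux at distance d: S = L/(4πd²) = 4.66×10²⁸/(4π·(2.44×10¹²)²) = 622.9 W/m².
For an isothermal sphere, absorbed (1−a)S·πr² = emitted σ·4πr²·T⁴, so T⁴ = (1−a)S/(4σ).
T⁴ = 0.660·622.9/(4·5.67×10⁻⁸) = 1.813×10⁹ K⁴.

T ≈ 206 K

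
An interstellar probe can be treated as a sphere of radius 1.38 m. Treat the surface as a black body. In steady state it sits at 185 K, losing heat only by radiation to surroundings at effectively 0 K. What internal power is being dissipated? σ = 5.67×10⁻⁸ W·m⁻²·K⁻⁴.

P ≈ 1590 W

Steady state: P = εσA T⁴.
A = 4πr² = 23.93 m²; T⁴ = (185)⁴ = 1.171×10⁹ K⁴.
P = 1.0 × 5.67×10⁻⁸ × 23.93 × 1.171×10⁹.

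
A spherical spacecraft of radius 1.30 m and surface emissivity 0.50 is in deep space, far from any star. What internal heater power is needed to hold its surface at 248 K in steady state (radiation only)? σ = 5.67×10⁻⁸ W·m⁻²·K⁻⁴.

P = εσ·4πr²·T⁴.
4πr² = 21.24 m²; T⁴ = 3.783×10⁹ K⁴.
P = 0.50·5.67×10⁻⁸·21.24·3.783×10⁹.

P ≈ 2280 W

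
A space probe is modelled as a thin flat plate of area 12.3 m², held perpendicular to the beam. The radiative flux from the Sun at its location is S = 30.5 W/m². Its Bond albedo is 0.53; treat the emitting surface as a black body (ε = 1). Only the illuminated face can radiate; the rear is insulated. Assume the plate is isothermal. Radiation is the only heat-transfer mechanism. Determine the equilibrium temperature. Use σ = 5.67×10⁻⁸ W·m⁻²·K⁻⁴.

T ≈ 126 K

At equilibrium, absorbed power = emitted power.
Absorbing cross-section = A = 12.30 m²; emitting surface = A = 12.30 m² (ratio 1).
(1−a)S·A_cross = εσ·A_surf·T⁴  ⇒  T⁴ = (1−a)S/(1σ).
T⁴ = 0.470·30.5/(1·5.67×10⁻⁸) = 2.528×10⁸ K⁴.
T = (2.528×10⁸)^(1/4).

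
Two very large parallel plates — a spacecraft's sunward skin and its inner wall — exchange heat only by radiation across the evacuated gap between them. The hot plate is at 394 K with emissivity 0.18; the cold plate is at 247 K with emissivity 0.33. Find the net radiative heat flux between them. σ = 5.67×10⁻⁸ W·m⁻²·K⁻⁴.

q ≈ 152 W/m²

For two infinite grey parallel plates, q = σ(T₁⁴ − T₂⁴)/(1/ε₁ + 1/ε₂ − 1).
T₁⁴ − T₂⁴ = 2.410×10¹⁰ − 3.722×10⁹ = 2.038×10¹⁰ K⁴.
1/ε₁ + 1/ε₂ − 1 = 5.556 + 3.030 − 1 = 7.586.
q = 5.67×10⁻⁸ × 2.038×10¹⁰ / 7.586.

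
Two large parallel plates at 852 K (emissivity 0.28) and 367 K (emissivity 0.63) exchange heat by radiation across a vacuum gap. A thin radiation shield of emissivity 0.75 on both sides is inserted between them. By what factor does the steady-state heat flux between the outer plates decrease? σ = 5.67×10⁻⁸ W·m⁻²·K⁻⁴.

factor ≈ 1.40

Without shield: q₀ = σΔ(T⁴)/(1/ε₁+1/ε₂−1) with denominator 4.159.
With shield the two gaps are in series; the resistances add: (1/ε₁+1/ε_s−1)+(1/ε_s+1/ε₂−1) = 3.905+1.921 = 5.825.
Heat-flux ratio q₀/q = 5.825/4.159.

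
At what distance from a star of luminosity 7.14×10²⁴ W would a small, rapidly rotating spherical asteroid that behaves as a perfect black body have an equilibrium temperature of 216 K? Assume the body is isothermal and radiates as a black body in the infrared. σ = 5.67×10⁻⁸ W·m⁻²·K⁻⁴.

d ≈ 3.39×10¹⁰ m

For an isothermal black-emitting sphere, (1−a)S·πr² = σ·4πr²·T⁴ ⇒ S = 4σT⁴/(1−a).
S = 4·5.67×10⁻⁸·(216)⁴/1.00 = 493.7 W/m².
Flux falls as S = L/(4πd²), so d = √(L/(4πS)) = √(7.14×10²⁴/(4π·493.7)).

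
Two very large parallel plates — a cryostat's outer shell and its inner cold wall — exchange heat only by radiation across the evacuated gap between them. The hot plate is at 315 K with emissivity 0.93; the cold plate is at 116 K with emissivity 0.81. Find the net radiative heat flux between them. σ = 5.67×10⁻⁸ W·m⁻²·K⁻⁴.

For two infinite grey parallel plates, q = σ(T₁⁴ − T₂⁴)/(1/ε₁ + 1/ε₂ − 1).
T₁⁴ − T₂⁴ = 9.846×10⁹ − 1.811×10⁸ = 9.665×10⁹ K⁴.
1/ε₁ + 1/ε₂ − 1 = 1.075 + 1.235 − 1 = 1.310.
q = 5.67×10⁻⁸ × 9.665×10⁹ / 1.310.

q ≈ 418 W/m²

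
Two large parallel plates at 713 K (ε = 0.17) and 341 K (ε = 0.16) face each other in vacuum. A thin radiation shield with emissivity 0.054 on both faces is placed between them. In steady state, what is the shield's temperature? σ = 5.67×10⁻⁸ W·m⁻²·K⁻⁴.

In steady state the net flux on the hot side equals that on the cold side.
σ(T₁⁴−T_s⁴)/D₁ = σ(T_s⁴−T₂⁴)/D₂, with D₁ = 1/ε₁+1/ε_s−1 = 23.40, D₂ = 1/ε_s+1/ε₂−1 = 23.77.
Solve for T_s⁴: T_s⁴ = (D₂·T₁⁴ + D₁·T₂⁴)/(D₁+D₂) = 1.369×10¹¹ K⁴.

T_s ≈ 608 K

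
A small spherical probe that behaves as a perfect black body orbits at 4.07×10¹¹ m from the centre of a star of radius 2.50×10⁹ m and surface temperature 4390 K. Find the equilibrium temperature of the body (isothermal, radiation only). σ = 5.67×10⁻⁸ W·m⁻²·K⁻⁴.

T ≈ 243 K

The star's surface emits σT_*⁴; at distance d the flux is S = σT_*⁴(R_*/d)².
S = 5.67×10⁻⁸·(4390)⁴·(2.50×10⁹/4.07×10¹¹)² = 794.6 W/m².
For an isothermal sphere T⁴ = (1−a)S/(4σ) = 3.503×10⁹ K⁴.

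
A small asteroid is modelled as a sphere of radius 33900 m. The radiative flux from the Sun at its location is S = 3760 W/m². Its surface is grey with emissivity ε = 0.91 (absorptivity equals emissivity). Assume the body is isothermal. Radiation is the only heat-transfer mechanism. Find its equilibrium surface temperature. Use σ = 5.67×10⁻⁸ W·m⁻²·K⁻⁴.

At equilibrium, absorbed power = emitted power.
Absorbing cross-section = πr² = 3.610×10⁹ m²; emitting surface = 4πr² = 1.444×10¹⁰ m² (ratio 4).
εS·A_cross = εσ·A_surf·T⁴  ⇒  T⁴ = S/(4σ)   (ε cancels).
T⁴ = 3760/(4·5.67×10⁻⁸) = 1.658×10¹⁰ K⁴.
T = (1.658×10¹⁰)^(1/4).

T ≈ 359 K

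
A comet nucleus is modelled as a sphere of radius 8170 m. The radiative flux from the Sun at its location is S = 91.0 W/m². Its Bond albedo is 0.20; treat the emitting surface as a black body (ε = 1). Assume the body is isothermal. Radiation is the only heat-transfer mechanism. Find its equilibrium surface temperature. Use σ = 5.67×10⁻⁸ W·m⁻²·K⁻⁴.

At equilibrium, absorbed power = emitted power.
Absorbing cross-section = πr² = 2.097×10⁸ m²; emitting surface = 4πr² = 8.388×10⁸ m² (ratio 4).
(1−a)S·A_cross = εσ·A_surf·T⁴  ⇒  T⁴ = (1−a)S/(4σ).
T⁴ = 0.800·91.0/(4·5.67×10⁻⁸) = 3.210×10⁸ K⁴.
T = (3.210×10⁸)^(1/4).

T ≈ 134 K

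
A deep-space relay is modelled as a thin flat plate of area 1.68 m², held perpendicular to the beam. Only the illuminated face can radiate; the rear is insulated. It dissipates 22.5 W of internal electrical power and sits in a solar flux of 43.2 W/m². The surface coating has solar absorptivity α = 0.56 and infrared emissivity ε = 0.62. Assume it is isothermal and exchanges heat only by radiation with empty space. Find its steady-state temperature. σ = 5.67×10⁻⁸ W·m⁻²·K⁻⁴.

At steady state, absorbed solar power + internal power = radiated power.
Absorbed: α·S·A_cross = 0.56·43.2·1.680 = 40.64 W (cross-section A).
Total input = 40.64 + 22.5 = 63.14 W.
Radiated: εσ·A_surf·T⁴ with A_surf = A = 1.680 m².
T⁴ = 63.14/(0.62·5.67×10⁻⁸·1.680) = 1.069×10⁹ K⁴.

T ≈ 181 K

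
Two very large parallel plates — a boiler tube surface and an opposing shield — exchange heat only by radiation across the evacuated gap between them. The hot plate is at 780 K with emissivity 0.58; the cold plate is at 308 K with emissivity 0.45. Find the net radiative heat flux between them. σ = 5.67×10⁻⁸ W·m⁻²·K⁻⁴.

q ≈ 6950 W/m²

For two infinite grey parallel plates, q = σ(T₁⁴ − T₂⁴)/(1/ε₁ + 1/ε₂ − 1).
T₁⁴ − T₂⁴ = 3.702×10¹¹ − 8.999×10⁹ = 3.612×10¹¹ K⁴.
1/ε₁ + 1/ε₂ − 1 = 1.724 + 2.222 − 1 = 2.946.
q = 5.67×10⁻⁸ × 3.612×10¹¹ / 2.946.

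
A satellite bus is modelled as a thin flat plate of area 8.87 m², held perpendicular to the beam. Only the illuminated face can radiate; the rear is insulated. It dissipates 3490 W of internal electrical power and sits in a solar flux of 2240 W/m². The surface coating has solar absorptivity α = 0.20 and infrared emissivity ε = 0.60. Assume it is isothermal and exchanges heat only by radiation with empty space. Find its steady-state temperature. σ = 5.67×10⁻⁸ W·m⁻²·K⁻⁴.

At steady state, absorbed solar power + internal power = radiated power.
Absorbed: α·S·A_cross = 0.20·2240·8.870 = 3974 W (cross-section A).
Total input = 3974 + 3490 = 7464 W.
Radiated: εσ·A_surf·T⁴ with A_surf = A = 8.870 m².
T⁴ = 7464/(0.60·5.67×10⁻⁸·8.870) = 2.473×10¹⁰ K⁴.

T ≈ 397 K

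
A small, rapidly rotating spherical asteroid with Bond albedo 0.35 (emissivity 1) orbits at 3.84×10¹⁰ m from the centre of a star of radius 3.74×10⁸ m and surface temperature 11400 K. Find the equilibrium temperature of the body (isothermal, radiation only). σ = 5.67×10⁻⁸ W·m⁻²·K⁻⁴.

The star's surface emits σT_*⁴; at distance d the flux is S = σT_*⁴(R_*/d)².
S = 5.67×10⁻⁸·(11400)⁴·(3.74×10⁸/3.84×10¹⁰)² = 90840 W/m².
For an isothermal sphere T⁴ = (1−a)S/(4σ) = 2.603×10¹¹ K⁴.

T ≈ 714 K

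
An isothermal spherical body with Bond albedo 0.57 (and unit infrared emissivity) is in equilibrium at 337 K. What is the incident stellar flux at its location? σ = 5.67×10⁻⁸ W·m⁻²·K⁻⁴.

S ≈ 6800 W/m²

(1−a)S·πr² = σ·4πr²·T⁴ ⇒ S = 4σT⁴/(1−a).
S = 4·5.67×10⁻⁸·1.290×10¹⁰/0.430.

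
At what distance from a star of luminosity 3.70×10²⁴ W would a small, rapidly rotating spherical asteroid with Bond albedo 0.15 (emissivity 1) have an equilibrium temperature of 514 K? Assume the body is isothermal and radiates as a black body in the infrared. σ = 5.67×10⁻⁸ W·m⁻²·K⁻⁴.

For an isothermal black-emitting sphere, (1−a)S·πr² = σ·4πr²·T⁴ ⇒ S = 4σT⁴/(1−a).
S = 4·5.67×10⁻⁸·(514)⁴/0.850 = 18620 W/m².
Flux falls as S = L/(4πd²), so d = √(L/(4πS)) = √(3.70×10²⁴/(4π·18620)).

d ≈ 3.98×10⁹ m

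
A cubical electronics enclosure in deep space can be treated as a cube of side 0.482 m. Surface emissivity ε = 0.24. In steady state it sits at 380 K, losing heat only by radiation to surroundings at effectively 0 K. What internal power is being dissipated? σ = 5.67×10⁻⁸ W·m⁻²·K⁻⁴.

Steady state: P = εσA T⁴.
A = 6L² = 1.394 m²; T⁴ = (380)⁴ = 2.085×10¹⁰ K⁴.
P = 0.24 × 5.67×10⁻⁸ × 1.394 × 2.085×10¹⁰.

P ≈ 396 W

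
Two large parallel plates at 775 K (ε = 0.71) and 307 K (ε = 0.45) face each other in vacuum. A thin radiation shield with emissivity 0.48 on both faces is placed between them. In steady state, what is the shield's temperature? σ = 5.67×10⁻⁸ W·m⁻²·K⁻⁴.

T_s ≈ 677 K

In steady state the net flux on the hot side equals that on the cold side.
σ(T₁⁴−T_s⁴)/D₁ = σ(T_s⁴−T₂⁴)/D₂, with D₁ = 1/ε₁+1/ε_s−1 = 2.492, D₂ = 1/ε_s+1/ε₂−1 = 3.306.
Solve for T_s⁴: T_s⁴ = (D₂·T₁⁴ + D₁·T₂⁴)/(D₁+D₂) = 2.095×10¹¹ K⁴.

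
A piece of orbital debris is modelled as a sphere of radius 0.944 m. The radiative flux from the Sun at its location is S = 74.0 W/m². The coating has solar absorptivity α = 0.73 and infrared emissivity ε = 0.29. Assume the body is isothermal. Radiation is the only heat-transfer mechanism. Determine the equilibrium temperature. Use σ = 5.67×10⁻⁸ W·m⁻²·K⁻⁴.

T ≈ 169 K

At equilibrium, absorbed power = emitted power.
Absorbing cross-section = πr² = 2.800 m²; emitting surface = 4πr² = 11.20 m² (ratio 4).
αS·A_cross = εσ·A_surf·T⁴  ⇒  T⁴ = αS/(ε·4σ).
T⁴ = 0.730·74.0/(0.29·4·5.67×10⁻⁸) = 8.213×10⁸ K⁴.
T = (8.213×10⁸)^(1/4).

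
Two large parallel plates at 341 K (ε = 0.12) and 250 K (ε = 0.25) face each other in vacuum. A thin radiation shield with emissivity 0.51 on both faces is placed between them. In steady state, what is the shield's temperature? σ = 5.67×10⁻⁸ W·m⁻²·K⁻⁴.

T_s ≈ 292 K

In steady state the net flux on the hot side equals that on the cold side.
σ(T₁⁴−T_s⁴)/D₁ = σ(T_s⁴−T₂⁴)/D₂, with D₁ = 1/ε₁+1/ε_s−1 = 9.294, D₂ = 1/ε_s+1/ε₂−1 = 4.961.
Solve for T_s⁴: T_s⁴ = (D₂·T₁⁴ + D₁·T₂⁴)/(D₁+D₂) = 7.252×10⁹ K⁴.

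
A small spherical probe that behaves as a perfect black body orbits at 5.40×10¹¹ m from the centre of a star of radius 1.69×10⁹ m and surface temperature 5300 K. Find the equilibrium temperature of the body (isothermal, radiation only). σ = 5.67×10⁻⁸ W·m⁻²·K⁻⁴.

T ≈ 210 K

The star's surface emits σT_*⁴; at distance d the flux is S = σT_*⁴(R_*/d)².
S = 5.67×10⁻⁸·(5300)⁴·(1.69×10⁹/5.40×10¹¹)² = 438.2 W/m².
For an isothermal sphere T⁴ = (1−a)S/(4σ) = 1.932×10⁹ K⁴.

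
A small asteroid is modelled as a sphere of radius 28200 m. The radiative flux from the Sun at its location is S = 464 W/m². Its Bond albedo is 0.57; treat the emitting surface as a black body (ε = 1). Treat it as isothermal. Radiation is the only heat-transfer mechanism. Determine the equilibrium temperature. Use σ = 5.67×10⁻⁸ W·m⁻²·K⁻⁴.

At equilibrium, absorbed power = emitted power.
Absorbing cross-section = πr² = 2.498×10⁹ m²; emitting surface = 4πr² = 9.993×10⁹ m² (ratio 4).
(1−a)S·A_cross = εσ·A_surf·T⁴  ⇒  T⁴ = (1−a)S/(4σ).
T⁴ = 0.430·464/(4·5.67×10⁻⁸) = 8.797×10⁸ K⁴.
T = (8.797×10⁸)^(1/4).

T ≈ 172 K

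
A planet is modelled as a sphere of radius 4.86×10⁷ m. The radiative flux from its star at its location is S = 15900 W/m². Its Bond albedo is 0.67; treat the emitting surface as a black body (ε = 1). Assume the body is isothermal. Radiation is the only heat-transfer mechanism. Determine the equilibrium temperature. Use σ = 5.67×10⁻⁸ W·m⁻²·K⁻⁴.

T ≈ 390 K

At equilibrium, absorbed power = emitted power.
Absorbing cross-section = πr² = 7.420×10¹⁵ m²; emitting surface = 4πr² = 2.968×10¹⁶ m² (ratio 4).
(1−a)S·A_cross = εσ·A_surf·T⁴  ⇒  T⁴ = (1−a)S/(4σ).
T⁴ = 0.330·15900/(4·5.67×10⁻⁸) = 2.313×10¹⁰ K⁴.
T = (2.313×10¹⁰)^(1/4).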